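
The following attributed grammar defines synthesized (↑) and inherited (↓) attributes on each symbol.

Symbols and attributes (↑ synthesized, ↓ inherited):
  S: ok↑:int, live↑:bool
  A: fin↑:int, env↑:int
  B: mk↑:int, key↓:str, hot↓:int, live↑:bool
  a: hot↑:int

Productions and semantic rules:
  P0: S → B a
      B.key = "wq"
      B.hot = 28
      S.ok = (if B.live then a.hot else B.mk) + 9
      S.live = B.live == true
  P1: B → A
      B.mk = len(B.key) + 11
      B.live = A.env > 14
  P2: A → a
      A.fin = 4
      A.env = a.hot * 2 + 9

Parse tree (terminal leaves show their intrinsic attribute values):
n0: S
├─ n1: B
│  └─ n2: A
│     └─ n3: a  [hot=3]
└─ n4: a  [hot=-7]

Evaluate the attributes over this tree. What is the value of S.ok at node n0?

1. n1.key = "wq"  ["wq"]
2. n1.hot = 28  [28]
3. n3.hot = 3  [terminal]
4. n2.fin = 4  [4]
5. n2.env = 15  [a.hot * 2 + 9]
6. n1.mk = 13  [len(B.key) + 11]
7. n1.live = true  [A.env > 14]
8. n4.hot = -7  [terminal]
9. n0.ok = 2  [(if B.live then a.hot else B.mk) + 9]
10. n0.live = true  [B.live == true]

2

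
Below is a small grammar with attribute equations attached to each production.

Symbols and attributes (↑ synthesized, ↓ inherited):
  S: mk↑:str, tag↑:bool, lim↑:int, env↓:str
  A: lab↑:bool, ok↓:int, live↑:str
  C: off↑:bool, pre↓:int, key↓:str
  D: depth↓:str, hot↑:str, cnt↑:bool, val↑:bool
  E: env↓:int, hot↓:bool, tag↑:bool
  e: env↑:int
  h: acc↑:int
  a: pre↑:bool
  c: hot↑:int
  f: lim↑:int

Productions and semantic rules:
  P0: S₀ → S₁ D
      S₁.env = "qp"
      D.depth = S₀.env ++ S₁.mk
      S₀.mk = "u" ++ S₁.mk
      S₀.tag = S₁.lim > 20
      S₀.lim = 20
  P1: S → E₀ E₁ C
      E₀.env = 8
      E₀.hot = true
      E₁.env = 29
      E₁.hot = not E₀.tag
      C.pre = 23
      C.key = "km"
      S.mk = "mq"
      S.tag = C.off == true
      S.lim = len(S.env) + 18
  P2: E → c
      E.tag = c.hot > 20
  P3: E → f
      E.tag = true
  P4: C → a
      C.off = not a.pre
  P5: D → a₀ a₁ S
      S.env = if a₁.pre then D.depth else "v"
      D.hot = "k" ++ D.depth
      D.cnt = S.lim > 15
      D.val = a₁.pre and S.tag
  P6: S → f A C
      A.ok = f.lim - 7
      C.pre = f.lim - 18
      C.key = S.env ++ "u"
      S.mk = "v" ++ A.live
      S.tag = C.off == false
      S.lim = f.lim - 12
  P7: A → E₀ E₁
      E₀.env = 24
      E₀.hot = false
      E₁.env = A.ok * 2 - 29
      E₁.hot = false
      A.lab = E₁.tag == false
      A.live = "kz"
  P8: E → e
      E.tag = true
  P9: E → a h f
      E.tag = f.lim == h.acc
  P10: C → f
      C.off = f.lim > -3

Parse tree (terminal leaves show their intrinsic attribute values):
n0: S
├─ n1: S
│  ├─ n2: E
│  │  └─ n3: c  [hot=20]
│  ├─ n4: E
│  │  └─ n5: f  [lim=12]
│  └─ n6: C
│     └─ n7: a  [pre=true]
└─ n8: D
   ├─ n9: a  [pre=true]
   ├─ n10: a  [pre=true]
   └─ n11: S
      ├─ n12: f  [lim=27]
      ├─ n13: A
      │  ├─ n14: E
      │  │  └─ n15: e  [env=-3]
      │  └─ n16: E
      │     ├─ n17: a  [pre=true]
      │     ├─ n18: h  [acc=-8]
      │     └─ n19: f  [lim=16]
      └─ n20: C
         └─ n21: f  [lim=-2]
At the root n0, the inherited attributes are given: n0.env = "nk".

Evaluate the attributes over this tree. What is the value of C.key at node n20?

1. n0.env = "nk"  [given at root]
2. n1.env = "qp"  ["qp"]
3. n2.env = 8  [8]
4. n2.hot = true  [true]
5. n3.hot = 20  [terminal]
6. n2.tag = false  [c.hot > 20]
7. n4.env = 29  [29]
8. n4.hot = true  [not E₀.tag]
9. n5.lim = 12  [terminal]
10. n4.tag = true  [true]
11. n6.pre = 23  [23]
12. n6.key = "km"  ["km"]
13. n7.pre = true  [terminal]
14. n6.off = false  [not a.pre]
15. n1.mk = "mq"  ["mq"]
16. n1.tag = false  [C.off == true]
17. n1.lim = 20  [len(S.env) + 18]
18. n8.depth = "nkmq"  [S₀.env ++ S₁.mk]
19. n9.pre = true  [terminal]
20. n10.pre = true  [terminal]
21. n11.env = "nkmq"  [if a₁.pre then D.depth else "v"]
22. n12.lim = 27  [terminal]
23. n13.ok = 20  [f.lim - 7]
24. n14.env = 24  [24]
25. n14.hot = false  [false]
26. n15.env = -3  [terminal]
27. n14.tag = true  [true]
28. n16.env = 11  [A.ok * 2 - 29]
29. n16.hot = false  [false]
30. n17.pre = true  [terminal]
31. n18.acc = -8  [terminal]
32. n19.lim = 16  [terminal]
33. n16.tag = false  [f.lim == h.acc]
34. n13.lab = true  [E₁.tag == false]
35. n13.live = "kz"  ["kz"]
36. n20.pre = 9  [f.lim - 18]
37. n20.key = "nkmqu"  [S.env ++ "u"]
38. n21.lim = -2  [terminal]
39. n20.off = true  [f.lim > -3]
40. n11.mk = "vkz"  ["v" ++ A.live]
41. n11.tag = false  [C.off == false]
42. n11.lim = 15  [f.lim - 12]
43. n8.hot = "knkmq"  ["k" ++ D.depth]
44. n8.cnt = false  [S.lim > 15]
45. n8.val = false  [a₁.pre and S.tag]
46. n0.mk = "umq"  ["u" ++ S₁.mk]
47. n0.tag = false  [S₁.lim > 20]
48. n0.lim = 20  [20]

"nkmqu"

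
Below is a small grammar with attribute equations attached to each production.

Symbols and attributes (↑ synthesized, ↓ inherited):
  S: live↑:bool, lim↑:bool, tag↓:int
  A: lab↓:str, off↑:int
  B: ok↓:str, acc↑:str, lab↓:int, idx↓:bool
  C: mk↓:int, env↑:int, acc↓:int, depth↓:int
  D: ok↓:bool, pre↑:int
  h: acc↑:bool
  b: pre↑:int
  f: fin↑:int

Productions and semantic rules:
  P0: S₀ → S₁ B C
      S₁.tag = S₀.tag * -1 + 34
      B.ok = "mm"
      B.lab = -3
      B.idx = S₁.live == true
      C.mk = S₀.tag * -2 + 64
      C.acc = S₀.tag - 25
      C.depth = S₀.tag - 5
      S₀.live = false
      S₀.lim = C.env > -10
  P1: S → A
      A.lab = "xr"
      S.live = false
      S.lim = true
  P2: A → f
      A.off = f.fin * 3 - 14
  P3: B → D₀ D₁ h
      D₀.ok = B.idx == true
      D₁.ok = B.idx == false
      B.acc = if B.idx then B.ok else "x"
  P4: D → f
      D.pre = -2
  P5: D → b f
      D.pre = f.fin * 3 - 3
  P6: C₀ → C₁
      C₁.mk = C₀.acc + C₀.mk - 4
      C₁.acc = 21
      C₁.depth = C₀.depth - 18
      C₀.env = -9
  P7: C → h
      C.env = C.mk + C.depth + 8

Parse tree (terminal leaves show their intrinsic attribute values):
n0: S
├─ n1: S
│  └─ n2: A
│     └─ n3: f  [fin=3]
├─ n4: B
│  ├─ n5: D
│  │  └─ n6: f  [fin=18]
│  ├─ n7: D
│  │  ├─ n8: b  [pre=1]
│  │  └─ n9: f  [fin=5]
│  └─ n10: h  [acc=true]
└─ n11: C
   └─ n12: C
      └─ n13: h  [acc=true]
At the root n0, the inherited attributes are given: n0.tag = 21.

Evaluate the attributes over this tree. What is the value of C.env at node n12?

1. n0.tag = 21  [given at root]
2. n1.tag = 13  [S₀.tag * -1 + 34]
3. n2.lab = "xr"  ["xr"]
4. n3.fin = 3  [terminal]
5. n2.off = -5  [f.fin * 3 - 14]
6. n1.live = false  [false]
7. n1.lim = true  [true]
8. n4.ok = "mm"  ["mm"]
9. n4.lab = -3  [-3]
10. n4.idx = false  [S₁.live == true]
11. n5.ok = false  [B.idx == true]
12. n6.fin = 18  [terminal]
13. n5.pre = -2  [-2]
14. n7.ok = true  [B.idx == false]
15. n8.pre = 1  [terminal]
16. n9.fin = 5  [terminal]
17. n7.pre = 12  [f.fin * 3 - 3]
18. n10.acc = true  [terminal]
19. n4.acc = "x"  [if B.idx then B.ok else "x"]
20. n11.mk = 22  [S₀.tag * -2 + 64]
21. n11.acc = -4  [S₀.tag - 25]
22. n11.depth = 16  [S₀.tag - 5]
23. n12.mk = 14  [C₀.acc + C₀.mk - 4]
24. n12.acc = 21  [21]
25. n12.depth = -2  [C₀.depth - 18]
26. n13.acc = true  [terminal]
27. n12.env = 20  [C.mk + C.depth + 8]
28. n11.env = -9  [-9]
29. n0.live = false  [false]
30. n0.lim = true  [C.env > -10]

20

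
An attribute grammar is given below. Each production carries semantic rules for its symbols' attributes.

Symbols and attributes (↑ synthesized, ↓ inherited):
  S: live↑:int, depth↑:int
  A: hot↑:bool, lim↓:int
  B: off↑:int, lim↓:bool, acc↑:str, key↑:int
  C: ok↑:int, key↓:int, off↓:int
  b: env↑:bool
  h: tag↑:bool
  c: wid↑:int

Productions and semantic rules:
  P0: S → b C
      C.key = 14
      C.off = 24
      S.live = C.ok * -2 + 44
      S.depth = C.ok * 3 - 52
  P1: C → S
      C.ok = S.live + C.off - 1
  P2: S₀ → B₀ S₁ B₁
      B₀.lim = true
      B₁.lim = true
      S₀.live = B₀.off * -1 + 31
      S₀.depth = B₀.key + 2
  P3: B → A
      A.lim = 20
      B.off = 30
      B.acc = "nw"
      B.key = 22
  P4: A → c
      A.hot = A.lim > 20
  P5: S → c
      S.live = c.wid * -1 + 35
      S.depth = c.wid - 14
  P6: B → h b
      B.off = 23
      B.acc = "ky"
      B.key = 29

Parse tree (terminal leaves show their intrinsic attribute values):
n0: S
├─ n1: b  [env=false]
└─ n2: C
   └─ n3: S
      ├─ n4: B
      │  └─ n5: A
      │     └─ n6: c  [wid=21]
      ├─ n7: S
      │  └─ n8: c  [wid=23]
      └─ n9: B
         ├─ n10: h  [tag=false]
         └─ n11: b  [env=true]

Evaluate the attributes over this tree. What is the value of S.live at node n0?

1. n1.env = false  [terminal]
2. n2.key = 14  [14]
3. n2.off = 24  [24]
4. n4.lim = true  [true]
5. n5.lim = 20  [20]
6. n6.wid = 21  [terminal]
7. n5.hot = false  [A.lim > 20]
8. n4.off = 30  [30]
9. n4.acc = "nw"  ["nw"]
10. n4.key = 22  [22]
11. n8.wid = 23  [terminal]
12. n7.live = 12  [c.wid * -1 + 35]
13. n7.depth = 9  [c.wid - 14]
14. n9.lim = true  [true]
15. n10.tag = false  [terminal]
16. n11.env = true  [terminal]
17. n9.off = 23  [23]
18. n9.acc = "ky"  ["ky"]
19. n9.key = 29  [29]
20. n3.live = 1  [B₀.off * -1 + 31]
21. n3.depth = 24  [B₀.key + 2]
22. n2.ok = 24  [S.live + C.off - 1]
23. n0.live = -4  [C.ok * -2 + 44]
24. n0.depth = 20  [C.ok * 3 - 52]

-4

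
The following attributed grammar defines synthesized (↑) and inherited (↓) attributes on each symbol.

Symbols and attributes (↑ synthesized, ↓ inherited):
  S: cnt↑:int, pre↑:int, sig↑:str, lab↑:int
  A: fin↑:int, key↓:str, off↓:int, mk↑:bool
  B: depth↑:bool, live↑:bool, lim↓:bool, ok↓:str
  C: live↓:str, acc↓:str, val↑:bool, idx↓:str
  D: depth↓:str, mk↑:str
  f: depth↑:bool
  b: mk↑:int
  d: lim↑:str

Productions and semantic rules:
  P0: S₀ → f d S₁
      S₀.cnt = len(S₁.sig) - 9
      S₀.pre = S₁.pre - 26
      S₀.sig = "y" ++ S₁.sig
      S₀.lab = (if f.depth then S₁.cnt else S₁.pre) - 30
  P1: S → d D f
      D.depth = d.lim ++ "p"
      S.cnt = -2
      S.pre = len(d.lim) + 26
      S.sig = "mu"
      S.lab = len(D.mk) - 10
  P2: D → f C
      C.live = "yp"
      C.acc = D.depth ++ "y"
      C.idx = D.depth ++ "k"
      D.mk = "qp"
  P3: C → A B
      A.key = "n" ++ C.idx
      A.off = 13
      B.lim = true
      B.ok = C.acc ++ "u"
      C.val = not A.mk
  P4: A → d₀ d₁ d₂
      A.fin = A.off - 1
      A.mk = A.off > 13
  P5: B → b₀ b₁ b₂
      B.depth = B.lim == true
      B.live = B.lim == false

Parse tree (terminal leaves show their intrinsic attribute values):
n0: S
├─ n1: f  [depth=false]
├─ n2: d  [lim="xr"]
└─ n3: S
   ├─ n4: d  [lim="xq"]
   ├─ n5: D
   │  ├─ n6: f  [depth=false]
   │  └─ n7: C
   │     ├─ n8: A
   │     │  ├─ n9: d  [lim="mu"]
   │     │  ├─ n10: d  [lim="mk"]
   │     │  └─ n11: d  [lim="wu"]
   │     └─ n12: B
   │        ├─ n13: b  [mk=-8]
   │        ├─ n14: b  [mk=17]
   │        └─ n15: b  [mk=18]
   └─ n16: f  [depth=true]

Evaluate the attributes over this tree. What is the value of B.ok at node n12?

"xqpyu"

1. n1.depth = false  [terminal]
2. n2.lim = "xr"  [terminal]
3. n4.lim = "xq"  [terminal]
4. n5.depth = "xqp"  [d.lim ++ "p"]
5. n6.depth = false  [terminal]
6. n7.live = "yp"  ["yp"]
7. n7.acc = "xqpy"  [D.depth ++ "y"]
8. n7.idx = "xqpk"  [D.depth ++ "k"]
9. n8.key = "nxqpk"  ["n" ++ C.idx]
10. n8.off = 13  [13]
11. n9.lim = "mu"  [terminal]
12. n10.lim = "mk"  [terminal]
13. n11.lim = "wu"  [terminal]
14. n8.fin = 12  [A.off - 1]
15. n8.mk = false  [A.off > 13]
16. n12.lim = true  [true]
17. n12.ok = "xqpyu"  [C.acc ++ "u"]
18. n13.mk = -8  [terminal]
19. n14.mk = 17  [terminal]
20. n15.mk = 18  [terminal]
21. n12.depth = true  [B.lim == true]
22. n12.live = false  [B.lim == false]
23. n7.val = true  [not A.mk]
24. n5.mk = "qp"  ["qp"]
25. n16.depth = true  [terminal]
26. n3.cnt = -2  [-2]
27. n3.pre = 28  [len(d.lim) + 26]
28. n3.sig = "mu"  ["mu"]
29. n3.lab = -8  [len(D.mk) - 10]
30. n0.cnt = -7  [len(S₁.sig) - 9]
31. n0.pre = 2  [S₁.pre - 26]
32. n0.sig = "ymu"  ["y" ++ S₁.sig]
33. n0.lab = -2  [(if f.depth then S₁.cnt else S₁.pre) - 30]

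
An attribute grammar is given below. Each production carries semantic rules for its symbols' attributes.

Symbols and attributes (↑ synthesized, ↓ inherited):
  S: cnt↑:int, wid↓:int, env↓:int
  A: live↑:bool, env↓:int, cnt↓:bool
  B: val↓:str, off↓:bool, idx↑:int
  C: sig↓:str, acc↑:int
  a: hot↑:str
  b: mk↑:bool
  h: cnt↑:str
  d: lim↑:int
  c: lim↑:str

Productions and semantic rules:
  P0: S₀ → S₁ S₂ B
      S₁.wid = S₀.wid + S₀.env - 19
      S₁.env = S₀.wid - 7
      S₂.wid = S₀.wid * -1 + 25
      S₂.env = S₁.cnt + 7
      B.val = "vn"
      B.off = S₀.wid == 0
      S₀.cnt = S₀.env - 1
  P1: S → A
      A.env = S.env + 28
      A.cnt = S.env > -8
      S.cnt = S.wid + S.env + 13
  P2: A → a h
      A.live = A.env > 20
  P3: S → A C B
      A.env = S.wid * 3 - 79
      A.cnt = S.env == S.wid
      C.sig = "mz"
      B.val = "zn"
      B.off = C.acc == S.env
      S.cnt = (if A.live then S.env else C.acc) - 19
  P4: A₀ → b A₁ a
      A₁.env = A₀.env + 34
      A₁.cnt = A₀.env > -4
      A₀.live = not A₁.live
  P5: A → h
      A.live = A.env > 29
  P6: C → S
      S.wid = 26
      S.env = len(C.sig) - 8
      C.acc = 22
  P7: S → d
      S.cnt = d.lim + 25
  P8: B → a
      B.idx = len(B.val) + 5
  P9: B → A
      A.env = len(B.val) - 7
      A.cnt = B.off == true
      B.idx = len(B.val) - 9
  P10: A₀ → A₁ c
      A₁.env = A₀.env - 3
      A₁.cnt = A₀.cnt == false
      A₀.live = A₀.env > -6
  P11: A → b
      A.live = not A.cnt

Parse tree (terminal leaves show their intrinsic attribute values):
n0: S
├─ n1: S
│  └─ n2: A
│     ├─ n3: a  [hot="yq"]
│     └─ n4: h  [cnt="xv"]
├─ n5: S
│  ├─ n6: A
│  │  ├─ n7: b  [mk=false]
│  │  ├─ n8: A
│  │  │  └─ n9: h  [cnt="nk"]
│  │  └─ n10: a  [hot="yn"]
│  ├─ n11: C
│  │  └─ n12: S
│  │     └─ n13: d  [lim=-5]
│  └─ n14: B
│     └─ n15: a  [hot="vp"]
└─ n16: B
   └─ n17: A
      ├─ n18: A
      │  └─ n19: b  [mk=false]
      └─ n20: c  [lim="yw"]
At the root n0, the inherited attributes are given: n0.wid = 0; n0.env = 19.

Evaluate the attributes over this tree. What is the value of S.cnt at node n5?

1. n0.wid = 0  [given at root]
2. n0.env = 19  [given at root]
3. n1.wid = 0  [S₀.wid + S₀.env - 19]
4. n1.env = -7  [S₀.wid - 7]
5. n2.env = 21  [S.env + 28]
6. n2.cnt = true  [S.env > -8]
7. n3.hot = "yq"  [terminal]
8. n4.cnt = "xv"  [terminal]
9. n2.live = true  [A.env > 20]
10. n1.cnt = 6  [S.wid + S.env + 13]
11. n5.wid = 25  [S₀.wid * -1 + 25]
12. n5.env = 13  [S₁.cnt + 7]
13. n6.env = -4  [S.wid * 3 - 79]
14. n6.cnt = false  [S.env == S.wid]
15. n7.mk = false  [terminal]
16. n8.env = 30  [A₀.env + 34]
17. n8.cnt = false  [A₀.env > -4]
18. n9.cnt = "nk"  [terminal]
19. n8.live = true  [A.env > 29]
20. n10.hot = "yn"  [terminal]
21. n6.live = false  [not A₁.live]
22. n11.sig = "mz"  ["mz"]
23. n12.wid = 26  [26]
24. n12.env = -6  [len(C.sig) - 8]
25. n13.lim = -5  [terminal]
26. n12.cnt = 20  [d.lim + 25]
27. n11.acc = 22  [22]
28. n14.val = "zn"  ["zn"]
29. n14.off = false  [C.acc == S.env]
30. n15.hot = "vp"  [terminal]
31. n14.idx = 7  [len(B.val) + 5]
32. n5.cnt = 3  [(if A.live then S.env else C.acc) - 19]
33. n16.val = "vn"  ["vn"]
34. n16.off = true  [S₀.wid == 0]
35. n17.env = -5  [len(B.val) - 7]
36. n17.cnt = true  [B.off == true]
37. n18.env = -8  [A₀.env - 3]
38. n18.cnt = false  [A₀.cnt == false]
39. n19.mk = false  [terminal]
40. n18.live = true  [not A.cnt]
41. n20.lim = "yw"  [terminal]
42. n17.live = true  [A₀.env > -6]
43. n16.idx = -7  [len(B.val) - 9]
44. n0.cnt = 18  [S₀.env - 1]

3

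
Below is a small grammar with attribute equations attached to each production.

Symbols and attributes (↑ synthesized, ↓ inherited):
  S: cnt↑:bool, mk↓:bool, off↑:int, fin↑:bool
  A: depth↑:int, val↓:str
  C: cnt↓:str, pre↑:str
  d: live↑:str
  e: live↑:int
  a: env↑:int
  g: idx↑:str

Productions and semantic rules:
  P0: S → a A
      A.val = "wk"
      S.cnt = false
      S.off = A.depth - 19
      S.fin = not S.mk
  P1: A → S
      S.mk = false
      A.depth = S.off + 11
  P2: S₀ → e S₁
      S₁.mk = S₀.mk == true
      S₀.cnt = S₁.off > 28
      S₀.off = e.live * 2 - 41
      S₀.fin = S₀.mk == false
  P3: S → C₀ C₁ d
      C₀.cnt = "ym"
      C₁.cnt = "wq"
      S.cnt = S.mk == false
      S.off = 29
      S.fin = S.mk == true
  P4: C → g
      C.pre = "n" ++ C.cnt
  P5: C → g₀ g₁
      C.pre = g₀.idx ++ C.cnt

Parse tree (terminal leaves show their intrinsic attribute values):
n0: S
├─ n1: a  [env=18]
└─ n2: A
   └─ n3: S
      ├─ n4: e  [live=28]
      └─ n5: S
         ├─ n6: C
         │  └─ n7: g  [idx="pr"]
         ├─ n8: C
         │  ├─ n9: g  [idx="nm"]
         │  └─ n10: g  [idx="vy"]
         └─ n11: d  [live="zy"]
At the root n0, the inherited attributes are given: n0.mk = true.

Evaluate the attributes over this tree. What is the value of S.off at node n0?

7

1. n0.mk = true  [given at root]
2. n1.env = 18  [terminal]
3. n2.val = "wk"  ["wk"]
4. n3.mk = false  [false]
5. n4.live = 28  [terminal]
6. n5.mk = false  [S₀.mk == true]
7. n6.cnt = "ym"  ["ym"]
8. n7.idx = "pr"  [terminal]
9. n6.pre = "nym"  ["n" ++ C.cnt]
10. n8.cnt = "wq"  ["wq"]
11. n9.idx = "nm"  [terminal]
12. n10.idx = "vy"  [terminal]
13. n8.pre = "nmwq"  [g₀.idx ++ C.cnt]
14. n11.live = "zy"  [terminal]
15. n5.cnt = true  [S.mk == false]
16. n5.off = 29  [29]
17. n5.fin = false  [S.mk == true]
18. n3.cnt = true  [S₁.off > 28]
19. n3.off = 15  [e.live * 2 - 41]
20. n3.fin = true  [S₀.mk == false]
21. n2.depth = 26  [S.off + 11]
22. n0.cnt = false  [false]
23. n0.off = 7  [A.depth - 19]
24. n0.fin = false  [not S.mk]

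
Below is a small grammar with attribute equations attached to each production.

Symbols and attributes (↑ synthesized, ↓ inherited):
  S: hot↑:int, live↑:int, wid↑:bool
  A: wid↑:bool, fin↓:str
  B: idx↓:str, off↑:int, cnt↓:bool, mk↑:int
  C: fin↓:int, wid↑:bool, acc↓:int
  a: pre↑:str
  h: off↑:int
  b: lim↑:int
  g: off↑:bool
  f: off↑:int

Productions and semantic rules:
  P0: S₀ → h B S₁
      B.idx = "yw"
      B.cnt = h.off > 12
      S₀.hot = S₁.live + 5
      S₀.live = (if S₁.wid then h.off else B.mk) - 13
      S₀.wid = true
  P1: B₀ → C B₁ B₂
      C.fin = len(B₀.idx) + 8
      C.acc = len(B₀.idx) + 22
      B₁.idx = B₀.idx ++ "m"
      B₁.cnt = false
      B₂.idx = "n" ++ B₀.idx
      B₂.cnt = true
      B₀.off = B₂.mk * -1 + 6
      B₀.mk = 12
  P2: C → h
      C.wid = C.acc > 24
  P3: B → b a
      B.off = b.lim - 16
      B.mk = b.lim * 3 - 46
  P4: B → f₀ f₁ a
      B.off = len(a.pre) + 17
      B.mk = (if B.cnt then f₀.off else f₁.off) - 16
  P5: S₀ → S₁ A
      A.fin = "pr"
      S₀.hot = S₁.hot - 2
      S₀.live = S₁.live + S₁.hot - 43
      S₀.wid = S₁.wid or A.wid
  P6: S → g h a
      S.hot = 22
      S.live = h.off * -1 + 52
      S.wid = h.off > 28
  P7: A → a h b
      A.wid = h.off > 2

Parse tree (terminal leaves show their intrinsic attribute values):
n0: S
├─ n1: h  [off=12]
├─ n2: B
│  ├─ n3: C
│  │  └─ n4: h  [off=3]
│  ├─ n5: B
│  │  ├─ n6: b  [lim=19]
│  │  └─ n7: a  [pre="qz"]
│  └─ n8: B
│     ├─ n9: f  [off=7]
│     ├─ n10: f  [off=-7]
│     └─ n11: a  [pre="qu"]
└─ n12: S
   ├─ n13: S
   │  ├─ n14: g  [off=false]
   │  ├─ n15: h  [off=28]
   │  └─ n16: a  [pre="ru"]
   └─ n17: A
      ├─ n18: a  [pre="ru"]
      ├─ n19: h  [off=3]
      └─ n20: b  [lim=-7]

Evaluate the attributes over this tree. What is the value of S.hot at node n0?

8

1. n1.off = 12  [terminal]
2. n2.idx = "yw"  ["yw"]
3. n2.cnt = false  [h.off > 12]
4. n3.fin = 10  [len(B₀.idx) + 8]
5. n3.acc = 24  [len(B₀.idx) + 22]
6. n4.off = 3  [terminal]
7. n3.wid = false  [C.acc > 24]
8. n5.idx = "ywm"  [B₀.idx ++ "m"]
9. n5.cnt = false  [false]
10. n6.lim = 19  [terminal]
11. n7.pre = "qz"  [terminal]
12. n5.off = 3  [b.lim - 16]
13. n5.mk = 11  [b.lim * 3 - 46]
14. n8.idx = "nyw"  ["n" ++ B₀.idx]
15. n8.cnt = true  [true]
16. n9.off = 7  [terminal]
17. n10.off = -7  [terminal]
18. n11.pre = "qu"  [terminal]
19. n8.off = 19  [len(a.pre) + 17]
20. n8.mk = -9  [(if B.cnt then f₀.off else f₁.off) - 16]
21. n2.off = 15  [B₂.mk * -1 + 6]
22. n2.mk = 12  [12]
23. n14.off = false  [terminal]
24. n15.off = 28  [terminal]
25. n16.pre = "ru"  [terminal]
26. n13.hot = 22  [22]
27. n13.live = 24  [h.off * -1 + 52]
28. n13.wid = false  [h.off > 28]
29. n17.fin = "pr"  ["pr"]
30. n18.pre = "ru"  [terminal]
31. n19.off = 3  [terminal]
32. n20.lim = -7  [terminal]
33. n17.wid = true  [h.off > 2]
34. n12.hot = 20  [S₁.hot - 2]
35. n12.live = 3  [S₁.live + S₁.hot - 43]
36. n12.wid = true  [S₁.wid or A.wid]
37. n0.hot = 8  [S₁.live + 5]
38. n0.live = -1  [(if S₁.wid then h.off else B.mk) - 13]
39. n0.wid = true  [true]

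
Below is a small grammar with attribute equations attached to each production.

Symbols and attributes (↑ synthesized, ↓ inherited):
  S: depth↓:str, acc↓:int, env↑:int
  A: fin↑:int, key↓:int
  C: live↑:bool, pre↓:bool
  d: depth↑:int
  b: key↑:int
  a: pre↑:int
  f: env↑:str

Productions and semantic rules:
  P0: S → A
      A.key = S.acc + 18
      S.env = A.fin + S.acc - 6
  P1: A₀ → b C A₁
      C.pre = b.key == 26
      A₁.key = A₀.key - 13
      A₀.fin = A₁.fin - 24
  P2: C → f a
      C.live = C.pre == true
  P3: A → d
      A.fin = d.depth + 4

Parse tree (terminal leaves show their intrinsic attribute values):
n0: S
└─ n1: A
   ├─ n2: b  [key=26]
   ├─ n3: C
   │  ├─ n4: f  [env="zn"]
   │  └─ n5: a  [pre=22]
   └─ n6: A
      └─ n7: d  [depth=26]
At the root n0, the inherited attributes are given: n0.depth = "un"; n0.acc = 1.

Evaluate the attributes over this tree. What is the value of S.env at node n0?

1. n0.depth = "un"  [given at root]
2. n0.acc = 1  [given at root]
3. n1.key = 19  [S.acc + 18]
4. n2.key = 26  [terminal]
5. n3.pre = true  [b.key == 26]
6. n4.env = "zn"  [terminal]
7. n5.pre = 22  [terminal]
8. n3.live = true  [C.pre == true]
9. n6.key = 6  [A₀.key - 13]
10. n7.depth = 26  [terminal]
11. n6.fin = 30  [d.depth + 4]
12. n1.fin = 6  [A₁.fin - 24]
13. n0.env = 1  [A.fin + S.acc - 6]

1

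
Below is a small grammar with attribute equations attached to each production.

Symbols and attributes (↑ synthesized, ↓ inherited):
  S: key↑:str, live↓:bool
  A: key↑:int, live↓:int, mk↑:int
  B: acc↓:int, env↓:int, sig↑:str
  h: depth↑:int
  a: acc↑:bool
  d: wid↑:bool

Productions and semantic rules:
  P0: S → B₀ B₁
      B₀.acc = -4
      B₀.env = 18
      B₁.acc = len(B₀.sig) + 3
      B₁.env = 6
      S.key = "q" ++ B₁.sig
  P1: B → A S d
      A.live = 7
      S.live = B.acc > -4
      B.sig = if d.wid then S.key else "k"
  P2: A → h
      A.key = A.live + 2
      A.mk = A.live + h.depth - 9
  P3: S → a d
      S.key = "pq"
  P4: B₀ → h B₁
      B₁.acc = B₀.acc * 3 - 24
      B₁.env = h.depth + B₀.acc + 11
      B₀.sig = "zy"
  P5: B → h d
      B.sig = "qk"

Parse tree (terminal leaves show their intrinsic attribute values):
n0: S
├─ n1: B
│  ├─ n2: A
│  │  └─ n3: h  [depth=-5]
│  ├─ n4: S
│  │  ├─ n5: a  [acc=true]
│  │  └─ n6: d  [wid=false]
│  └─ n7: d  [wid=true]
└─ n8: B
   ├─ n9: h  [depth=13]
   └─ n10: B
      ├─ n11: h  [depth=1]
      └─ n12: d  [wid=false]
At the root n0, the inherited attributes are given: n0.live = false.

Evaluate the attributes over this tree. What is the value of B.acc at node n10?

-9

1. n0.live = false  [given at root]
2. n1.acc = -4  [-4]
3. n1.env = 18  [18]
4. n2.live = 7  [7]
5. n3.depth = -5  [terminal]
6. n2.key = 9  [A.live + 2]
7. n2.mk = -7  [A.live + h.depth - 9]
8. n4.live = false  [B.acc > -4]
9. n5.acc = true  [terminal]
10. n6.wid = false  [terminal]
11. n4.key = "pq"  ["pq"]
12. n7.wid = true  [terminal]
13. n1.sig = "pq"  [if d.wid then S.key else "k"]
14. n8.acc = 5  [len(B₀.sig) + 3]
15. n8.env = 6  [6]
16. n9.depth = 13  [terminal]
17. n10.acc = -9  [B₀.acc * 3 - 24]
18. n10.env = 29  [h.depth + B₀.acc + 11]
19. n11.depth = 1  [terminal]
20. n12.wid = false  [terminal]
21. n10.sig = "qk"  ["qk"]
22. n8.sig = "zy"  ["zy"]
23. n0.key = "qzy"  ["q" ++ B₁.sig]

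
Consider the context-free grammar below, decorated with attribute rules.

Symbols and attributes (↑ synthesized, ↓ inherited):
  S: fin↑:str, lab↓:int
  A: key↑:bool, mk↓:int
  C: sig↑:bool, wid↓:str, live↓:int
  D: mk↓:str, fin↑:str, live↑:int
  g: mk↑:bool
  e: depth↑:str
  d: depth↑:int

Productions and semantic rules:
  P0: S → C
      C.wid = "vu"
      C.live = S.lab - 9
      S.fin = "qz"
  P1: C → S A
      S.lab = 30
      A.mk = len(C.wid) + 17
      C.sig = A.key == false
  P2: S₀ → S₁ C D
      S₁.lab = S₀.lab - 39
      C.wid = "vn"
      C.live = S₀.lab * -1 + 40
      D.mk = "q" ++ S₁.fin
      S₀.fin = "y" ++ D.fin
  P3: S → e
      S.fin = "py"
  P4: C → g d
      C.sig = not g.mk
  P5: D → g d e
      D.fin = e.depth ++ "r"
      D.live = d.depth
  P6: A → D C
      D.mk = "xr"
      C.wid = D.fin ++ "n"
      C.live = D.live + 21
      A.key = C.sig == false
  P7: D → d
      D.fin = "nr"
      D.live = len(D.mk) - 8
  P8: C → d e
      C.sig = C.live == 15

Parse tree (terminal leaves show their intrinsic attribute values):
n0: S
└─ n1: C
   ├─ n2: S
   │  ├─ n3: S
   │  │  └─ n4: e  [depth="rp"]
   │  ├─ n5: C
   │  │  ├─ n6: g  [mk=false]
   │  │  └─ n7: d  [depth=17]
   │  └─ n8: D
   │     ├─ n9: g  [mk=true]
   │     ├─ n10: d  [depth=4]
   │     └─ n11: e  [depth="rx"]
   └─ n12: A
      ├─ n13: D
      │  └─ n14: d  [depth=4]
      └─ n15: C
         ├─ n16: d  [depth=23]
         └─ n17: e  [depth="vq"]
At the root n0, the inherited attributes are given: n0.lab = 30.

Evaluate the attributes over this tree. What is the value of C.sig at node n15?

true

1. n0.lab = 30  [given at root]
2. n1.wid = "vu"  ["vu"]
3. n1.live = 21  [S.lab - 9]
4. n2.lab = 30  [30]
5. n3.lab = -9  [S₀.lab - 39]
6. n4.depth = "rp"  [terminal]
7. n3.fin = "py"  ["py"]
8. n5.wid = "vn"  ["vn"]
9. n5.live = 10  [S₀.lab * -1 + 40]
10. n6.mk = false  [terminal]
11. n7.depth = 17  [terminal]
12. n5.sig = true  [not g.mk]
13. n8.mk = "qpy"  ["q" ++ S₁.fin]
14. n9.mk = true  [terminal]
15. n10.depth = 4  [terminal]
16. n11.depth = "rx"  [terminal]
17. n8.fin = "rxr"  [e.depth ++ "r"]
18. n8.live = 4  [d.depth]
19. n2.fin = "yrxr"  ["y" ++ D.fin]
20. n12.mk = 19  [len(C.wid) + 17]
21. n13.mk = "xr"  ["xr"]
22. n14.depth = 4  [terminal]
23. n13.fin = "nr"  ["nr"]
24. n13.live = -6  [len(D.mk) - 8]
25. n15.wid = "nrn"  [D.fin ++ "n"]
26. n15.live = 15  [D.live + 21]
27. n16.depth = 23  [terminal]
28. n17.depth = "vq"  [terminal]
29. n15.sig = true  [C.live == 15]
30. n12.key = false  [C.sig == false]
31. n1.sig = true  [A.key == false]
32. n0.fin = "qz"  ["qz"]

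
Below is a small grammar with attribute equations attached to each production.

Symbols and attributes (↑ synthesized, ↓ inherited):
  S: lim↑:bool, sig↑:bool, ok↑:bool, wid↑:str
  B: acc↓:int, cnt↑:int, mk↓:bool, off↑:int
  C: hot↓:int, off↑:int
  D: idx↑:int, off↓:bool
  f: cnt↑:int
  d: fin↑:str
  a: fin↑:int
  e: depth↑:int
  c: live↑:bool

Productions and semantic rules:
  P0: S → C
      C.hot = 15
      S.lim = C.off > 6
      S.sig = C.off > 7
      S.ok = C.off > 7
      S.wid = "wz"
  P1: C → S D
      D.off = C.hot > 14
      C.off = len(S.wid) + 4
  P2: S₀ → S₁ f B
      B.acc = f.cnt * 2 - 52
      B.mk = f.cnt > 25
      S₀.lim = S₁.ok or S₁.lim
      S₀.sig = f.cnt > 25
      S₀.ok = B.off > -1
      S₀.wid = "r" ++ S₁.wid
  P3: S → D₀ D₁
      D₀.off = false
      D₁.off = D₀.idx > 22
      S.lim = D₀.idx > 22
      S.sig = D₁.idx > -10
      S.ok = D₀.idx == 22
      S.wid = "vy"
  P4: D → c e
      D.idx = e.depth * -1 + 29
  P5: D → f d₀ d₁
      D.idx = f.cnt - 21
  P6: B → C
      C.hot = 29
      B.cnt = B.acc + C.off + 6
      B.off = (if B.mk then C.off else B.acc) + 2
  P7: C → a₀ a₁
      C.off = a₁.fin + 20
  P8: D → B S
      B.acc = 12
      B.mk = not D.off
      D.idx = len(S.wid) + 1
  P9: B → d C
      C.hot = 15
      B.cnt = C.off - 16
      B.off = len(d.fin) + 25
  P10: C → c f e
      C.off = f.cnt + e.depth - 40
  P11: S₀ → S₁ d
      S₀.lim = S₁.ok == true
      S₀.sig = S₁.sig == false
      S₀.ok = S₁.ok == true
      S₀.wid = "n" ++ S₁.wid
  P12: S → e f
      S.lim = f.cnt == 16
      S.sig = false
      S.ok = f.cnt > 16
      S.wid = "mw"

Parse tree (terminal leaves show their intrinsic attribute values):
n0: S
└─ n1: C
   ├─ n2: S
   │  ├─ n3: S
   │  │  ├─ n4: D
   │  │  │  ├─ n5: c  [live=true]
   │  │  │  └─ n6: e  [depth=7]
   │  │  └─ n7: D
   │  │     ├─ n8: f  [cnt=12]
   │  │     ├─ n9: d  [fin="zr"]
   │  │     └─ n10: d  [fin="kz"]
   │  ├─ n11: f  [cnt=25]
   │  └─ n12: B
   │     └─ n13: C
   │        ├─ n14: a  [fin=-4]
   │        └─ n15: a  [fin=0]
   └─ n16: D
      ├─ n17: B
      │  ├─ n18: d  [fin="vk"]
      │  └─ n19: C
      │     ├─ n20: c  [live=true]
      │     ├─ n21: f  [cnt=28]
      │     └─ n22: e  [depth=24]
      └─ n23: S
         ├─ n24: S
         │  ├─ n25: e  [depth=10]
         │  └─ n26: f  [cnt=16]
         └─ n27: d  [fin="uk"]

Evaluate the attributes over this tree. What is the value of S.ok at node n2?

1. n1.hot = 15  [15]
2. n4.off = false  [false]
3. n5.live = true  [terminal]
4. n6.depth = 7  [terminal]
5. n4.idx = 22  [e.depth * -1 + 29]
6. n7.off = false  [D₀.idx > 22]
7. n8.cnt = 12  [terminal]
8. n9.fin = "zr"  [terminal]
9. n10.fin = "kz"  [terminal]
10. n7.idx = -9  [f.cnt - 21]
11. n3.lim = false  [D₀.idx > 22]
12. n3.sig = true  [D₁.idx > -10]
13. n3.ok = true  [D₀.idx == 22]
14. n3.wid = "vy"  ["vy"]
15. n11.cnt = 25  [terminal]
16. n12.acc = -2  [f.cnt * 2 - 52]
17. n12.mk = false  [f.cnt > 25]
18. n13.hot = 29  [29]
19. n14.fin = -4  [terminal]
20. n15.fin = 0  [terminal]
21. n13.off = 20  [a₁.fin + 20]
22. n12.cnt = 24  [B.acc + C.off + 6]
23. n12.off = 0  [(if B.mk then C.off else B.acc) + 2]
24. n2.lim = true  [S₁.ok or S₁.lim]
25. n2.sig = false  [f.cnt > 25]
26. n2.ok = true  [B.off > -1]
27. n2.wid = "rvy"  ["r" ++ S₁.wid]
28. n16.off = true  [C.hot > 14]
29. n17.acc = 12  [12]
30. n17.mk = false  [not D.off]
31. n18.fin = "vk"  [terminal]
32. n19.hot = 15  [15]
33. n20.live = true  [terminal]
34. n21.cnt = 28  [terminal]
35. n22.depth = 24  [terminal]
36. n19.off = 12  [f.cnt + e.depth - 40]
37. n17.cnt = -4  [C.off - 16]
38. n17.off = 27  [len(d.fin) + 25]
39. n25.depth = 10  [terminal]
40. n26.cnt = 16  [terminal]
41. n24.lim = true  [f.cnt == 16]
42. n24.sig = false  [false]
43. n24.ok = false  [f.cnt > 16]
44. n24.wid = "mw"  ["mw"]
45. n27.fin = "uk"  [terminal]
46. n23.lim = false  [S₁.ok == true]
47. n23.sig = true  [S₁.sig == false]
48. n23.ok = false  [S₁.ok == true]
49. n23.wid = "nmw"  ["n" ++ S₁.wid]
50. n16.idx = 4  [len(S.wid) + 1]
51. n1.off = 7  [len(S.wid) + 4]
52. n0.lim = true  [C.off > 6]
53. n0.sig = false  [C.off > 7]
54. n0.ok = false  [C.off > 7]
55. n0.wid = "wz"  ["wz"]

true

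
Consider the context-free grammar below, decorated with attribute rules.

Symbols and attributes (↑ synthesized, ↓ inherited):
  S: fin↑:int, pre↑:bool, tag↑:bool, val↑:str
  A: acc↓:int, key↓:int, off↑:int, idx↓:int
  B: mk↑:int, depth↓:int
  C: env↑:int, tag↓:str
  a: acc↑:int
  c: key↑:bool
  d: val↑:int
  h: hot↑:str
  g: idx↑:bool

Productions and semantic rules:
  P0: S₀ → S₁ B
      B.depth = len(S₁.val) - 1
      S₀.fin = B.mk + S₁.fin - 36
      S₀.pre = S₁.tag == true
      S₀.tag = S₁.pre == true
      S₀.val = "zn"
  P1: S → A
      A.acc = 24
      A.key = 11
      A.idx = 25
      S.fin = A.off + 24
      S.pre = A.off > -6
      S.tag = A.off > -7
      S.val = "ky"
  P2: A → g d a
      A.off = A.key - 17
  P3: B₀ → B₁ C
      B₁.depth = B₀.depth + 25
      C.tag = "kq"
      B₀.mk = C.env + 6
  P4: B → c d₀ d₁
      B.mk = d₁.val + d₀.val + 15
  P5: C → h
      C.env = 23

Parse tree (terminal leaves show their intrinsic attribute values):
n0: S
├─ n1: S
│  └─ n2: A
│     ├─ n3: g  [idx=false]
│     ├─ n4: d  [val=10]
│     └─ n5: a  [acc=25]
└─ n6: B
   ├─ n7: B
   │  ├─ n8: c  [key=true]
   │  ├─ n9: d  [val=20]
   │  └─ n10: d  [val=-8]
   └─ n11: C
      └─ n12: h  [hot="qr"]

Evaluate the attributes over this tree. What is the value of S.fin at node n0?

1. n2.acc = 24  [24]
2. n2.key = 11  [11]
3. n2.idx = 25  [25]
4. n3.idx = false  [terminal]
5. n4.val = 10  [terminal]
6. n5.acc = 25  [terminal]
7. n2.off = -6  [A.key - 17]
8. n1.fin = 18  [A.off + 24]
9. n1.pre = false  [A.off > -6]
10. n1.tag = true  [A.off > -7]
11. n1.val = "ky"  ["ky"]
12. n6.depth = 1  [len(S₁.val) - 1]
13. n7.depth = 26  [B₀.depth + 25]
14. n8.key = true  [terminal]
15. n9.val = 20  [terminal]
16. n10.val = -8  [terminal]
17. n7.mk = 27  [d₁.val + d₀.val + 15]
18. n11.tag = "kq"  ["kq"]
19. n12.hot = "qr"  [terminal]
20. n11.env = 23  [23]
21. n6.mk = 29  [C.env + 6]
22. n0.fin = 11  [B.mk + S₁.fin - 36]
23. n0.pre = true  [S₁.tag == true]
24. n0.tag = false  [S₁.pre == true]
25. n0.val = "zn"  ["zn"]

11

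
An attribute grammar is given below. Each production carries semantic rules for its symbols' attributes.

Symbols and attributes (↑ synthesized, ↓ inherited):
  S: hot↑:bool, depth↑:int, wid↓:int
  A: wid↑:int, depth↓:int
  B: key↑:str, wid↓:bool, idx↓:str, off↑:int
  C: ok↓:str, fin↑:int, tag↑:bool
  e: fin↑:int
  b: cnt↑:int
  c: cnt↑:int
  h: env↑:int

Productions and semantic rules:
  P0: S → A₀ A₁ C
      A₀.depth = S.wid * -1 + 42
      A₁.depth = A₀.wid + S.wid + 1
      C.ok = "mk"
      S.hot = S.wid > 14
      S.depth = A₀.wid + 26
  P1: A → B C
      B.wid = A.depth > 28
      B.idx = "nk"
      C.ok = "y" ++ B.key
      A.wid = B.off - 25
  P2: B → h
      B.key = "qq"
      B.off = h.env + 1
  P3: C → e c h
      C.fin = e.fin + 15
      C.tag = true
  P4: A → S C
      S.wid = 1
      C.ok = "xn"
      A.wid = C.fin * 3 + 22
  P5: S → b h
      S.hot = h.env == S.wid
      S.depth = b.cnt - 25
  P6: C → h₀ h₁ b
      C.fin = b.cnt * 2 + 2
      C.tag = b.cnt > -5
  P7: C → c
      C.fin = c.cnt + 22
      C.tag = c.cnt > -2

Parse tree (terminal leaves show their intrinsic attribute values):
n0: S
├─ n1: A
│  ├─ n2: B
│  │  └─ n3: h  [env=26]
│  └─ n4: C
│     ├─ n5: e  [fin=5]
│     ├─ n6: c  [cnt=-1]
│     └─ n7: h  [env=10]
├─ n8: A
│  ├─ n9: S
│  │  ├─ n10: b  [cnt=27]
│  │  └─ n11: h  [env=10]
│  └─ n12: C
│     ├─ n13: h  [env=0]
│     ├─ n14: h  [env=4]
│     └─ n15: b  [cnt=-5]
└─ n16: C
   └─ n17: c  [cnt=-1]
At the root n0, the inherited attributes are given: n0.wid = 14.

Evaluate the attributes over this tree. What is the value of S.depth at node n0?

28

1. n0.wid = 14  [given at root]
2. n1.depth = 28  [S.wid * -1 + 42]
3. n2.wid = false  [A.depth > 28]
4. n2.idx = "nk"  ["nk"]
5. n3.env = 26  [terminal]
6. n2.key = "qq"  ["qq"]
7. n2.off = 27  [h.env + 1]
8. n4.ok = "yqq"  ["y" ++ B.key]
9. n5.fin = 5  [terminal]
10. n6.cnt = -1  [terminal]
11. n7.env = 10  [terminal]
12. n4.fin = 20  [e.fin + 15]
13. n4.tag = true  [true]
14. n1.wid = 2  [B.off - 25]
15. n8.depth = 17  [A₀.wid + S.wid + 1]
16. n9.wid = 1  [1]
17. n10.cnt = 27  [terminal]
18. n11.env = 10  [terminal]
19. n9.hot = false  [h.env == S.wid]
20. n9.depth = 2  [b.cnt - 25]
21. n12.ok = "xn"  ["xn"]
22. n13.env = 0  [terminal]
23. n14.env = 4  [terminal]
24. n15.cnt = -5  [terminal]
25. n12.fin = -8  [b.cnt * 2 + 2]
26. n12.tag = false  [b.cnt > -5]
27. n8.wid = -2  [C.fin * 3 + 22]
28. n16.ok = "mk"  ["mk"]
29. n17.cnt = -1  [terminal]
30. n16.fin = 21  [c.cnt + 22]
31. n16.tag = true  [c.cnt > -2]
32. n0.hot = false  [S.wid > 14]
33. n0.depth = 28  [A₀.wid + 26]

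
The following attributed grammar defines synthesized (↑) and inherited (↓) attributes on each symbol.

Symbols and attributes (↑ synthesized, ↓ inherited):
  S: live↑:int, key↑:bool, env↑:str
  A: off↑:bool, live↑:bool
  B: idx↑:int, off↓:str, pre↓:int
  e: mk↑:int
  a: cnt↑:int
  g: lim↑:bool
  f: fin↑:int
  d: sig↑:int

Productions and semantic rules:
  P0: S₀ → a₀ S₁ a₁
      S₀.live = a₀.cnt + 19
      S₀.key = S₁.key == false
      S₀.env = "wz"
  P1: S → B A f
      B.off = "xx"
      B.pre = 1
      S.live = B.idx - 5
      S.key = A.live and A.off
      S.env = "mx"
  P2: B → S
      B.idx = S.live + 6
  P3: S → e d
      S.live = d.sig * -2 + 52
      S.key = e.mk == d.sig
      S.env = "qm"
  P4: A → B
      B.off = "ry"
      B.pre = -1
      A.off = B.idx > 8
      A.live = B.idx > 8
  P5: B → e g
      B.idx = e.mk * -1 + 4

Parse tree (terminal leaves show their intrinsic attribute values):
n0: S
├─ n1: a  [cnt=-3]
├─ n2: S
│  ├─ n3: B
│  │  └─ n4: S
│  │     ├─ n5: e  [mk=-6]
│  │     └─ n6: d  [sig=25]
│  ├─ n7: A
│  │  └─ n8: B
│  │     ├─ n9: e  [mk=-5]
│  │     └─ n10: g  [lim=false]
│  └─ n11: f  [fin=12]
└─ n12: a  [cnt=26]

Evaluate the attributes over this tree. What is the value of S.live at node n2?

3

1. n1.cnt = -3  [terminal]
2. n3.off = "xx"  ["xx"]
3. n3.pre = 1  [1]
4. n5.mk = -6  [terminal]
5. n6.sig = 25  [terminal]
6. n4.live = 2  [d.sig * -2 + 52]
7. n4.key = false  [e.mk == d.sig]
8. n4.env = "qm"  ["qm"]
9. n3.idx = 8  [S.live + 6]
10. n8.off = "ry"  ["ry"]
11. n8.pre = -1  [-1]
12. n9.mk = -5  [terminal]
13. n10.lim = false  [terminal]
14. n8.idx = 9  [e.mk * -1 + 4]
15. n7.off = true  [B.idx > 8]
16. n7.live = true  [B.idx > 8]
17. n11.fin = 12  [terminal]
18. n2.live = 3  [B.idx - 5]
19. n2.key = true  [A.live and A.off]
20. n2.env = "mx"  ["mx"]
21. n12.cnt = 26  [terminal]
22. n0.live = 16  [a₀.cnt + 19]
23. n0.key = false  [S₁.key == false]
24. n0.env = "wz"  ["wz"]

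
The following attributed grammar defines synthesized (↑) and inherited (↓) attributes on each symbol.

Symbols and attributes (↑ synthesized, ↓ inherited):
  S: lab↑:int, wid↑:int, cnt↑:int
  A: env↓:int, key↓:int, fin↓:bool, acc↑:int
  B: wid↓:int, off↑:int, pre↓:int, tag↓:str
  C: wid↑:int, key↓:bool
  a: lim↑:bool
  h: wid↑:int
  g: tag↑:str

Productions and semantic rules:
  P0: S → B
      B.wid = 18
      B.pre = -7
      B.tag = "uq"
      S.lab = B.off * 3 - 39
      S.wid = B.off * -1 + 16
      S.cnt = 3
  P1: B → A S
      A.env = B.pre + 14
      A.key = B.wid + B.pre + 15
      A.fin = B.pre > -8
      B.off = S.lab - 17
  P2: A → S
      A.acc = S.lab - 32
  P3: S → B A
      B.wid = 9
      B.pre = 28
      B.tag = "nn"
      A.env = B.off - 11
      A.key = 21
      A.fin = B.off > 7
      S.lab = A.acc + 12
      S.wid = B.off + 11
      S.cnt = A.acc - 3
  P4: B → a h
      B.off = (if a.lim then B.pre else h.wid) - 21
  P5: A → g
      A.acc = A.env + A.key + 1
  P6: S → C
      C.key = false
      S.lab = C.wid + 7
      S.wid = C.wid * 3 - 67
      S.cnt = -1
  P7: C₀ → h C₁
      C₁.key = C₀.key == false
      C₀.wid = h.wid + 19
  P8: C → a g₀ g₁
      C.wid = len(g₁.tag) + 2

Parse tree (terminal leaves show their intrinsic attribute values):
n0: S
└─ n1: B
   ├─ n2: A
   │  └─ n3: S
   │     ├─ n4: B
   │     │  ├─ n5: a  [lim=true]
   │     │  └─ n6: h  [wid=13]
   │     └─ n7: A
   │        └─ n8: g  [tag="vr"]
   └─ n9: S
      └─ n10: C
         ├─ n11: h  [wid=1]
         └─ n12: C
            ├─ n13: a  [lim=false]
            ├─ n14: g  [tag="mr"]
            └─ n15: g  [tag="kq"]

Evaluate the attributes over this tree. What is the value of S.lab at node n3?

30

1. n1.wid = 18  [18]
2. n1.pre = -7  [-7]
3. n1.tag = "uq"  ["uq"]
4. n2.env = 7  [B.pre + 14]
5. n2.key = 26  [B.wid + B.pre + 15]
6. n2.fin = true  [B.pre > -8]
7. n4.wid = 9  [9]
8. n4.pre = 28  [28]
9. n4.tag = "nn"  ["nn"]
10. n5.lim = true  [terminal]
11. n6.wid = 13  [terminal]
12. n4.off = 7  [(if a.lim then B.pre else h.wid) - 21]
13. n7.env = -4  [B.off - 11]
14. n7.key = 21  [21]
15. n7.fin = false  [B.off > 7]
16. n8.tag = "vr"  [terminal]
17. n7.acc = 18  [A.env + A.key + 1]
18. n3.lab = 30  [A.acc + 12]
19. n3.wid = 18  [B.off + 11]
20. n3.cnt = 15  [A.acc - 3]
21. n2.acc = -2  [S.lab - 32]
22. n10.key = false  [false]
23. n11.wid = 1  [terminal]
24. n12.key = true  [C₀.key == false]
25. n13.lim = false  [terminal]
26. n14.tag = "mr"  [terminal]
27. n15.tag = "kq"  [terminal]
28. n12.wid = 4  [len(g₁.tag) + 2]
29. n10.wid = 20  [h.wid + 19]
30. n9.lab = 27  [C.wid + 7]
31. n9.wid = -7  [C.wid * 3 - 67]
32. n9.cnt = -1  [-1]
33. n1.off = 10  [S.lab - 17]
34. n0.lab = -9  [B.off * 3 - 39]
35. n0.wid = 6  [B.off * -1 + 16]
36. n0.cnt = 3  [3]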